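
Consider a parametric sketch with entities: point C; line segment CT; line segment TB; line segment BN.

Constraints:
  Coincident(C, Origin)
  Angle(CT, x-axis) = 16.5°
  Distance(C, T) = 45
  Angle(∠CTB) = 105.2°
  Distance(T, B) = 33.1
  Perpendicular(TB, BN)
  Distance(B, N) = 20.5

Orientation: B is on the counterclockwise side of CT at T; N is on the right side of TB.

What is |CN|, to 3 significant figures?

78.1

∠CTB = 105.2°, so TB runs at 16.5° + (180° − 105.2°) = 91.3° from the x-axis; with |TB| = 33.1, B = T + 33.1·(cos 91.3°, sin 91.3°) = (42.4, 45.9). The perpendicularity gives BN at right angles to TB; with |BN| = 20.5 on the right of TB, N = B + 20.5·(1.00, 0.0227) = (62.9, 46.3). Then |CN| = |N − C| = 78.1.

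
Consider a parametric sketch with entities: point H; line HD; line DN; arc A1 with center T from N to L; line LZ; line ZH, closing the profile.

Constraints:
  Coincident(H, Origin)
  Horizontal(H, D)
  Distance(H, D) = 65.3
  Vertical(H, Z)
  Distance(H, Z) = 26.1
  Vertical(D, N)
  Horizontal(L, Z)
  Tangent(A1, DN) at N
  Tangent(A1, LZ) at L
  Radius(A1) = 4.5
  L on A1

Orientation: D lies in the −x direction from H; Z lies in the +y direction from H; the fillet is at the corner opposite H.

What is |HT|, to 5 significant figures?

64.523

H and Z share the same x with |HZ| = 26.1 and Z on the +y side, so Z = (0.0000, 26.100). The virtual corner opposite H is at (-65.300, 26.100). Since A1 is tangent to DN there, TN ⟂ DN and A1 meets LZ tangentially, so TL is at right angles to LZ, with radius 4.5, so the center T sits 4.5 in from both sides at T = (-60.800, 21.600). Then |HT| = |T − H| = 64.523.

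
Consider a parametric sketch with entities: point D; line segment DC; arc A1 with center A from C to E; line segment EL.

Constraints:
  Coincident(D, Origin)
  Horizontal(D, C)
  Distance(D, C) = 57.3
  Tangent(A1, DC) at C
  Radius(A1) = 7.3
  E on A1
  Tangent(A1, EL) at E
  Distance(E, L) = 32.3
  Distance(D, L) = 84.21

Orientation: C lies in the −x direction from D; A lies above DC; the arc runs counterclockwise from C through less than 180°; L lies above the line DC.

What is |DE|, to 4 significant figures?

54.11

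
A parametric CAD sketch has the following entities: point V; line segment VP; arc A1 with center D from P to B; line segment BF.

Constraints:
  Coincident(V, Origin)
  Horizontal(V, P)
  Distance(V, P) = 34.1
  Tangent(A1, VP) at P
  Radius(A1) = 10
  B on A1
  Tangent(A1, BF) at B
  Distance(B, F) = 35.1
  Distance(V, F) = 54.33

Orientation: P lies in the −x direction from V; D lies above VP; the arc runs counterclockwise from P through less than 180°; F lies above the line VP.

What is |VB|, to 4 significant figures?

26.69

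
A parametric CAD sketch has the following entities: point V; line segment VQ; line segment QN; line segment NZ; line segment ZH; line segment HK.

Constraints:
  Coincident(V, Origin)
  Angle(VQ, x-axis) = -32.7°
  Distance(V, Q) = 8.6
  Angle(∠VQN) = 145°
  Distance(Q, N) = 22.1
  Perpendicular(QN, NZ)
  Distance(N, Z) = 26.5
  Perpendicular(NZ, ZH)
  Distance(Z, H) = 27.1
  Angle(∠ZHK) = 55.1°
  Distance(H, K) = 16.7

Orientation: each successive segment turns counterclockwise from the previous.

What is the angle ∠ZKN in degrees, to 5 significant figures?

74.097°

V is at the origin; VQ runs at -32.7° with length 8.6, so Q = (7.2370, -4.6461). ∠VQN = 145.0° gives QN at 2.3000° from the x-axis; with |QN| = 22.1, N = (29.319, -3.7592). QN is perpendicular to NZ, so NZ runs at 92.300°; with |NZ| = 26.5, Z = (28.256, 22.719). The perpendicularity gives ZH at right angles to NZ, so ZH runs at -177.70°; with |ZH| = 27.1, H = (1.1775, 21.632). ∠ZHK = 55.1° gives HK at -52.800° from the x-axis; with |HK| = 16.7, K = (11.274, 8.3299). Then cos ∠ZKN = KZ·KN / (|KZ||KN|), giving 74.097°.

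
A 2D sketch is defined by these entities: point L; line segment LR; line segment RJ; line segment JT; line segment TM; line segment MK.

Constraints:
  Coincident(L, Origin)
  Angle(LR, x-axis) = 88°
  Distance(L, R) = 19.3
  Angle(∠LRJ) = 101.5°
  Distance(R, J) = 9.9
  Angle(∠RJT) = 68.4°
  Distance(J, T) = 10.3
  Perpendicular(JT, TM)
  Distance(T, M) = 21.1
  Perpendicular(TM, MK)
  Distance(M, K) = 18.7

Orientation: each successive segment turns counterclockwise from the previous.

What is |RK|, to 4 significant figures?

16.93

L is at the origin; LR runs at 88.0° with length 19.3, so R = (0.6736, 19.29). ∠LRJ = 101.5° gives RJ at 166.5° from the x-axis; with |RJ| = 9.9, J = (-8.953, 21.60). ∠RJT = 68.4° gives JT at -81.90° from the x-axis; with |JT| = 10.3, T = (-7.502, 11.40). JT is perpendicular to TM, so TM runs at 8.100°; with |TM| = 21.1, M = (13.39, 14.38). The perpendicularity gives MK at right angles to TM, so MK runs at 98.10°; with |MK| = 18.7, K = (10.75, 32.89). Then |RK| = |K − R| = 16.93.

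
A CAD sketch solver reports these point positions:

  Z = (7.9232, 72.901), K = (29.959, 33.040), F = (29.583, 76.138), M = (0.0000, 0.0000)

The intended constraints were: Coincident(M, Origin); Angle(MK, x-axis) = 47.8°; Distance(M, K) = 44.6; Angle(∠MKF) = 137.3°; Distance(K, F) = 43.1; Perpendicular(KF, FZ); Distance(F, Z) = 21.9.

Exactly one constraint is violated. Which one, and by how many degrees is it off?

Perpendicular(KF, FZ) — off by 8.00°.

M = (0.00, 0.00) ✓; MK at 47.80° ✓; |MK| = 44.60 ✓; ∠MKF = 137.3° ✓; |KF| = 43.10 ✓; ∠(KF, FZ) = 98.00° ✗; |FZ| = 21.90 ✓.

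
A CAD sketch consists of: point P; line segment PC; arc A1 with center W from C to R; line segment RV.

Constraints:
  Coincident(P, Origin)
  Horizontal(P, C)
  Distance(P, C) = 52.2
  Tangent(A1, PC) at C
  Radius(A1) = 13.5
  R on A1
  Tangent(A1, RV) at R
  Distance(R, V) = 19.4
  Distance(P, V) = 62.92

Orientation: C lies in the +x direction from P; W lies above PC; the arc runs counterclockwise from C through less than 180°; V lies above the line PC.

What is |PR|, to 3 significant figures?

66.5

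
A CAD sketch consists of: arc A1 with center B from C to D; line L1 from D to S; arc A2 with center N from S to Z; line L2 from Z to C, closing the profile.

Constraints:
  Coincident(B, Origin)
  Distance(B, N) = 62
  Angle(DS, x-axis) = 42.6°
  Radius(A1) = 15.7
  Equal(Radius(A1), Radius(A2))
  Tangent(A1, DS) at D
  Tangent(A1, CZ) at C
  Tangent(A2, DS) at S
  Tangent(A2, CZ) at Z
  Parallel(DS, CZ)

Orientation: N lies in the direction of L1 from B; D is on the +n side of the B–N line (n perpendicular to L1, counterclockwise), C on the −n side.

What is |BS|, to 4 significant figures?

63.96

Tangency of A1 to both parallel lines with radius 15.7 puts D and C at B ± 15.7·n: D = (-10.63, 11.56), C = (10.63, -11.56). Equal radii place S and Z the same way about N: S = N + 15.7·n = (35.01, 53.52), Z = N − 15.7·n = (56.26, 30.41). Then |BS| = |S − B| = 63.96.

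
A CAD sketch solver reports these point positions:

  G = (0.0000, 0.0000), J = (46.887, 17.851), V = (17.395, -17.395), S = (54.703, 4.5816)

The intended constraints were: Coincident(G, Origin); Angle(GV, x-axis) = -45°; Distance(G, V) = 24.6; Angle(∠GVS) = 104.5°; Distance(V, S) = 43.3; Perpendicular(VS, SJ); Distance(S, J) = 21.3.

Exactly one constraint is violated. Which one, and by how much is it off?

Distance(S, J) = 21.3 — off by 5.90.

G = (0.00, 0.00) ✓; GV at -45.00° ✓; |GV| = 24.60 ✓; ∠GVS = 104.5° ✓; |VS| = 43.30 ✓; ∠(VS, SJ) = 90.00° ✓; |SJ| = 15.40 ✗.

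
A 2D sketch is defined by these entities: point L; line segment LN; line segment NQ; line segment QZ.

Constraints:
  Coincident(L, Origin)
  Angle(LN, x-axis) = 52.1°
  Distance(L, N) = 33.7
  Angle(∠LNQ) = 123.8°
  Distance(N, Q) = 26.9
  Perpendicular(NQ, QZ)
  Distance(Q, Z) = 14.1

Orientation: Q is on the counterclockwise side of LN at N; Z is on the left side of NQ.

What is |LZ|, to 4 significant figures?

47.72

L is at the origin; LN runs at 52.1° with length 33.7, so N = 33.7·(cos 52.1°, sin 52.1°) = (20.70, 26.59). ∠LNQ = 123.8°, so NQ runs at 52.1° + (180° − 123.8°) = 108.3° from the x-axis; with |NQ| = 26.9, Q = N + 26.9·(cos 108.3°, sin 108.3°) = (12.26, 52.13). The perpendicularity gives QZ at right angles to NQ; with |QZ| = 14.1 on the left of NQ, Z = Q + 14.1·(-0.9494, -0.3140) = (-1.132, 47.70). Then |LZ| = |Z − L| = 47.72.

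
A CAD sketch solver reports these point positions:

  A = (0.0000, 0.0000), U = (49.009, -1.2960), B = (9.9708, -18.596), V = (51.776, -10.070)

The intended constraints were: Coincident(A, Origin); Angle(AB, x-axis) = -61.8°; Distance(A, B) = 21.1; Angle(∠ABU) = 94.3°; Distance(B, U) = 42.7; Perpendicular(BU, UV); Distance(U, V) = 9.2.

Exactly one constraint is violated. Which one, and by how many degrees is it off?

Perpendicular(BU, UV) — off by 6.40°.

A = (0.00, 0.00) ✓; AB at -61.80° ✓; |AB| = 21.10 ✓; ∠ABU = 94.30° ✓; |BU| = 42.70 ✓; ∠(BU, UV) = 96.40° ✗; |UV| = 9.200 ✓.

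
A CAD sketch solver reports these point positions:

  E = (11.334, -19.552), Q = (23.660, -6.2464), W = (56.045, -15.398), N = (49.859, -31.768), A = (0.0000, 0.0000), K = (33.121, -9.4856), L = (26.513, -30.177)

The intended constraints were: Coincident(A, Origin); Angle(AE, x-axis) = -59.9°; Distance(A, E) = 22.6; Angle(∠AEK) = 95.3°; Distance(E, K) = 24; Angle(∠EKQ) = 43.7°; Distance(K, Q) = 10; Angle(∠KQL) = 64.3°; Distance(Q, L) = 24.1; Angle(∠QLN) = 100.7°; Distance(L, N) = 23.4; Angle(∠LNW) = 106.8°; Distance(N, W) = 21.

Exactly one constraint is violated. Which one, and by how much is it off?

Distance(N, W) = 21 — off by 3.50.

A = (0.00, 0.00) ✓; AE at -59.90° ✓; |AE| = 22.60 ✓; ∠AEK = 95.30° ✓; |EK| = 24.00 ✓; ∠EKQ = 43.70° ✓; |KQ| = 10.00 ✓; ∠KQL = 64.30° ✓; |QL| = 24.10 ✓; ∠QLN = 100.7° ✓; |LN| = 23.40 ✓; ∠LNW = 106.8° ✓; |NW| = 17.50 ✗.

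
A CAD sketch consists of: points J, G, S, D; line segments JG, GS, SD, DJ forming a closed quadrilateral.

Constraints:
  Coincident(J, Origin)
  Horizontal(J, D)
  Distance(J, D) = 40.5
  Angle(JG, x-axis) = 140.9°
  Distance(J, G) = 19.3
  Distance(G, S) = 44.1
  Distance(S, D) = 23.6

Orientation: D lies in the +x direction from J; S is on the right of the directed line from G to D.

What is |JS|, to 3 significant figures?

24.9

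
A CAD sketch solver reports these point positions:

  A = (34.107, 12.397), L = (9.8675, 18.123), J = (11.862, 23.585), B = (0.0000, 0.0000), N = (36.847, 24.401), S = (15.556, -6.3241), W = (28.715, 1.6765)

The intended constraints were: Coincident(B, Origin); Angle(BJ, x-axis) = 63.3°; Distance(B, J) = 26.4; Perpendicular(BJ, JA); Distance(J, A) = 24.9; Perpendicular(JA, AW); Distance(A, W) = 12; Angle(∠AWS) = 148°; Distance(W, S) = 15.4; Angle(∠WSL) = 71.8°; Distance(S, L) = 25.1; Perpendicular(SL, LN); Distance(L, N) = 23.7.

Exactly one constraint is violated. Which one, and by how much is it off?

Distance(L, N) = 23.7 — off by 4.00.

B = (0.00, 0.00) ✓; BJ at 63.30° ✓; |BJ| = 26.40 ✓; ∠(BJ, JA) = 90.00° ✓; |JA| = 24.90 ✓; ∠(JA, AW) = 90.00° ✓; |AW| = 12.00 ✓; ∠AWS = 148.0° ✓; |WS| = 15.40 ✓; ∠WSL = 71.80° ✓; |SL| = 25.10 ✓; ∠(SL, LN) = 90.00° ✓; |LN| = 27.70 ✗.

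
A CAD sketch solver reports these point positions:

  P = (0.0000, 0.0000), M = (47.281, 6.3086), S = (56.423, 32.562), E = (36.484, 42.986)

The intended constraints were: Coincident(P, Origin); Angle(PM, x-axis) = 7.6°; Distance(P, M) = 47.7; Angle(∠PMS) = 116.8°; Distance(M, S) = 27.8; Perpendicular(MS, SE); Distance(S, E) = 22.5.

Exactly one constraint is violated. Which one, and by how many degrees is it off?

Perpendicular(MS, SE) — off by 8.40°.

P = (0.00, 0.00) ✓; PM at 7.600° ✓; |PM| = 47.70 ✓; ∠PMS = 116.8° ✓; |MS| = 27.80 ✓; ∠(MS, SE) = 81.60° ✗; |SE| = 22.50 ✓.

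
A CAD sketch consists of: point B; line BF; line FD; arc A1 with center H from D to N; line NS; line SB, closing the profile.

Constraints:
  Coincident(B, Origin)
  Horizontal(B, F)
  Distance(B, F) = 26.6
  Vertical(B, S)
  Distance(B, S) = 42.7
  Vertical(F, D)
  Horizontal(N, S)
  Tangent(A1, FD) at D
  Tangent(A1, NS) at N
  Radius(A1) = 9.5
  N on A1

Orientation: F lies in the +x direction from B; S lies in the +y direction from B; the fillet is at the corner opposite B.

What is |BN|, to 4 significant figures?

46.00

The virtual corner opposite B is at (26.60, 42.70). The tangent condition forces HD to be normal to FD and since A1 is tangent to NS there, HN ⟂ NS, with radius 9.5, so the center H sits 9.5 in from both sides at H = (17.10, 33.20). That places the tangent points at D = (26.60, 33.20) on FD and N = (17.10, 42.70) on NS. Then |BN| = |N − B| = 46.00.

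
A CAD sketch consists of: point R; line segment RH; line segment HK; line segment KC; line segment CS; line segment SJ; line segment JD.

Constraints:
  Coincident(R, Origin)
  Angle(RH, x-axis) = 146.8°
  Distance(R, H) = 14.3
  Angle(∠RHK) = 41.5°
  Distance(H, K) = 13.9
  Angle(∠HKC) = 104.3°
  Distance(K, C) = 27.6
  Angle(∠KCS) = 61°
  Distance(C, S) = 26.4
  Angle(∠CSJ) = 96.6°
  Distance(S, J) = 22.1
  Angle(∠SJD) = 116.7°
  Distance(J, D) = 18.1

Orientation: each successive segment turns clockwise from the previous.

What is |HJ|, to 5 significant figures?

2.5039

R is at the origin; RH runs at 146.8° with length 14.3, so H = (-11.966, 7.8302). ∠RHK = 41.5° gives HK at 8.3000° from the x-axis; with |HK| = 13.9, K = (1.7887, 9.8367). ∠HKC = 104.3° gives KC at -67.400° from the x-axis; with |KC| = 27.6, C = (12.395, -15.644). ∠KCS = 61.0° gives CS at 173.60° from the x-axis; with |CS| = 26.4, S = (-13.840, -12.701). ∠CSJ = 96.6° gives SJ at 90.200° from the x-axis; with |SJ| = 22.1, J = (-13.917, 9.3987). Then |HJ| = |J − H| = 2.5039.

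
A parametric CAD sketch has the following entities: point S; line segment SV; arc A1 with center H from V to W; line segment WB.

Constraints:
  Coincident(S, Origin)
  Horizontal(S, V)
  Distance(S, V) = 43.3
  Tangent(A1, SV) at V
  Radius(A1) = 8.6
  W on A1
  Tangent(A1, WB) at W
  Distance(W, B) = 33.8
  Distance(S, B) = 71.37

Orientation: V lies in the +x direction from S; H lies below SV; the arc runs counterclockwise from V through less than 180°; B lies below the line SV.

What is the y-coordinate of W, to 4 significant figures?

-14.33

Checks: |HW| = 8.600 ✓; ∠(HW, WB) = 90.00° ✓; |WB| = 33.80 ✓; |SB| = 71.37 ✓.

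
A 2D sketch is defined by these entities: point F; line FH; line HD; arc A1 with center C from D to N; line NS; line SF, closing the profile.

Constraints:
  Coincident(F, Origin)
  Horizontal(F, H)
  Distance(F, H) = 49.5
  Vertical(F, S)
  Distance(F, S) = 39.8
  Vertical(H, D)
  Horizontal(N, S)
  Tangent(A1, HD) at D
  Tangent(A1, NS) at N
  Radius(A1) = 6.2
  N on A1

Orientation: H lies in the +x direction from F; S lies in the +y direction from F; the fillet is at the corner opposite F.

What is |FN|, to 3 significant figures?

58.8

F is at the origin; F and H share the same y with |FH| = 49.5 and H on the +x side, so H = (49.5, 0.00). F and S share the same x with |FS| = 39.8 and S on the +y side, so S = (0.00, 39.8). The virtual corner opposite F is at (49.5, 39.8). Tangency of A1 to HD means the radius CD is perpendicular to HD and since A1 is tangent to NS there, CN ⟂ NS, with radius 6.2, so the center C sits 6.2 in from both sides at C = (43.3, 33.6). That places the tangent points at D = (49.5, 33.6) on HD and N = (43.3, 39.8) on NS. Then |FN| = |N − F| = 58.8.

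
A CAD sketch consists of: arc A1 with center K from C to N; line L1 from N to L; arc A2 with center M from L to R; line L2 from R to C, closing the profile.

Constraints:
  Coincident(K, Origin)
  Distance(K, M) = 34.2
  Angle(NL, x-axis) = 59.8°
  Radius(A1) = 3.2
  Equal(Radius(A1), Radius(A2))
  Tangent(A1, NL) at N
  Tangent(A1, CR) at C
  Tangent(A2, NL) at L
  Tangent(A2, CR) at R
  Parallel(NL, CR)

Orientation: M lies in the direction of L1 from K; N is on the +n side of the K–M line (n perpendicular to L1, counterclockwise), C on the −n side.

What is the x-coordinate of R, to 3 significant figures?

20.0

The slot axis is L1's direction at 59.8°, so u = (cos 59.8°, sin 59.8°) = (0.503, 0.864) and n = (−sin 59.8°, cos 59.8°) = (-0.864, 0.503). K is at the origin and M lies 34.2 along u from K, so M = 34.2·u = (17.2, 29.6). Tangency of A1 to both parallel lines with radius 3.2 puts N and C at K ± 3.2·n: N = (-2.77, 1.61), C = (2.77, -1.61). Equal radii place L and R the same way about M: L = M + 3.2·n = (14.4, 31.2), R = M − 3.2·n = (20.0, 27.9). So R.x = 20.0.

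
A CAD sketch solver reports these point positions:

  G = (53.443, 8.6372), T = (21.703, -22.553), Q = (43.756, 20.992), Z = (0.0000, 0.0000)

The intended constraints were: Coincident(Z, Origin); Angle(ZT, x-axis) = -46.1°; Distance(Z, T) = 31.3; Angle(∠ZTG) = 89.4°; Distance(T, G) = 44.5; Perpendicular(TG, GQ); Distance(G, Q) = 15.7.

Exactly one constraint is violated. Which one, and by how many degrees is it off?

Perpendicular(TG, GQ) — off by 6.40°.

Z = (0.00, 0.00) ✓; ZT at -46.10° ✓; |ZT| = 31.30 ✓; ∠ZTG = 89.40° ✓; |TG| = 44.50 ✓; ∠(TG, GQ) = 83.60° ✗; |GQ| = 15.70 ✓.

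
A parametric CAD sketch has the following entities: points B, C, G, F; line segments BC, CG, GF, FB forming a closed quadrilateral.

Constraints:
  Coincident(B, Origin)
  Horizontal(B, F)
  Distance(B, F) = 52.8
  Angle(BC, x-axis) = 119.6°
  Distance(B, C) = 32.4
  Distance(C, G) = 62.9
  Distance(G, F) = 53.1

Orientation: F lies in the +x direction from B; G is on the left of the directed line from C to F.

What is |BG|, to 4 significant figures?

66.99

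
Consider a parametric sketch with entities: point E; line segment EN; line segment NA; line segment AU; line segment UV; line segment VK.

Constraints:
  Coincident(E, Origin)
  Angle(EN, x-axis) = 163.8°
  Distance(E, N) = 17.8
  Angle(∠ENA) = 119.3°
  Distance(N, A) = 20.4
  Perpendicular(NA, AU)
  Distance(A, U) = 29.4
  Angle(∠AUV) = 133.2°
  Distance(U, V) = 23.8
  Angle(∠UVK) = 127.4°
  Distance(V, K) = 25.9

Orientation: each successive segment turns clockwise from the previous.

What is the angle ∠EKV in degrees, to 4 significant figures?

71.40°

E is at the origin; EN runs at 163.8° with length 17.8, so N = (-17.09, 4.966). ∠ENA = 119.3° gives NA at 103.1° from the x-axis; with |NA| = 20.4, A = (-21.72, 24.84). The perpendicularity gives AU at right angles to NA, so AU runs at 13.10°; with |AU| = 29.4, U = (6.918, 31.50). ∠AUV = 133.2° gives UV at -33.70° from the x-axis; with |UV| = 23.8, V = (26.72, 18.29). ∠UVK = 127.4° gives VK at -86.30° from the x-axis; with |VK| = 25.9, K = (28.39, -7.553). Then cos ∠EKV = KE·KV / (|KE||KV|), giving 71.40°.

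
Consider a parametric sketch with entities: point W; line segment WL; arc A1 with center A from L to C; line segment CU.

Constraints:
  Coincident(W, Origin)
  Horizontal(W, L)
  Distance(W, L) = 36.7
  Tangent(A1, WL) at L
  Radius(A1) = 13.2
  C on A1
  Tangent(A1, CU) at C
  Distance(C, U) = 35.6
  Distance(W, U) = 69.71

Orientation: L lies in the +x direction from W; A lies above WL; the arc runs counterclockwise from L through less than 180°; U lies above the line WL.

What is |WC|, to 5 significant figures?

51.634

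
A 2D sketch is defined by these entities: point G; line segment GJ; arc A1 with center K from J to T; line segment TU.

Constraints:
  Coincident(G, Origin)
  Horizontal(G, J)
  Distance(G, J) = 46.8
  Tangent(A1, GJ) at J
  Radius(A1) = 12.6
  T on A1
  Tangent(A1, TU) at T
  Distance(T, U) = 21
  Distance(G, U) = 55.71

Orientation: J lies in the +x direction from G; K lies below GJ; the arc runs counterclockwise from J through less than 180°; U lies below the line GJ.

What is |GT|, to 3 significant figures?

38.8

G is at the origin; GJ is horizontal with |GJ| = 46.8 and J on the +x side, so J = (46.8, 0.00). Since A1 is tangent to GJ there, KJ ⟂ GJ, so K = J + (0, -12.6) = (46.8, -12.6). Since KT ⟂ TU (tangency), |KU| = √(12.6² + 21.0²) = 24.5 regardless of where T sits on A1. So U lies on both circle(G, 55.71) and circle(K, 24.5); the below-GJ intersection is U = (42.0, -36.6). T is the foot of the tangent from U: T = (34.9, -16.8).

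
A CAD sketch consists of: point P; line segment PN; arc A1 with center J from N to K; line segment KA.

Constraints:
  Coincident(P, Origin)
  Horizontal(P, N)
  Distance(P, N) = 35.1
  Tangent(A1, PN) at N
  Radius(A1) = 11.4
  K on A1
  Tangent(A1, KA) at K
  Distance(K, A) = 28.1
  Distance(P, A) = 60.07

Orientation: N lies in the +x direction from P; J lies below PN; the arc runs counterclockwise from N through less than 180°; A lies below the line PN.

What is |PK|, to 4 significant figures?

32.43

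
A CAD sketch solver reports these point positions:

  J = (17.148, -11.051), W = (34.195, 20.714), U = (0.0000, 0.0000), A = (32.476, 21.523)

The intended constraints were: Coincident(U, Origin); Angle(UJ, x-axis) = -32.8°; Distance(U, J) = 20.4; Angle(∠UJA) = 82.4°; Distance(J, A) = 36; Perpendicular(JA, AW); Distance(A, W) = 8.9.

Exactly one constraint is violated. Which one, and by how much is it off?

Distance(A, W) = 8.9 — off by 7.00.

U = (0.00, 0.00) ✓; UJ at -32.80° ✓; |UJ| = 20.40 ✓; ∠UJA = 82.40° ✓; |JA| = 36.00 ✓; ∠(JA, AW) = 90.00° ✓; |AW| = 1.900 ✗.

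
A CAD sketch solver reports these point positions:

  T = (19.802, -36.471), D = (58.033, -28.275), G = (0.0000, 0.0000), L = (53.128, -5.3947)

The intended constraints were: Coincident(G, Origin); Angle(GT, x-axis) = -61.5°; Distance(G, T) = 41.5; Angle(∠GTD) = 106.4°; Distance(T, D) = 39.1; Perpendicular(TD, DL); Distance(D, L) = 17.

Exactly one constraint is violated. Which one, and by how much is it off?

Distance(D, L) = 17 — off by 6.40.

G = (0.00, 0.00) ✓; GT at -61.50° ✓; |GT| = 41.50 ✓; ∠GTD = 106.4° ✓; |TD| = 39.10 ✓; ∠(TD, DL) = 90.00° ✓; |DL| = 23.40 ✗.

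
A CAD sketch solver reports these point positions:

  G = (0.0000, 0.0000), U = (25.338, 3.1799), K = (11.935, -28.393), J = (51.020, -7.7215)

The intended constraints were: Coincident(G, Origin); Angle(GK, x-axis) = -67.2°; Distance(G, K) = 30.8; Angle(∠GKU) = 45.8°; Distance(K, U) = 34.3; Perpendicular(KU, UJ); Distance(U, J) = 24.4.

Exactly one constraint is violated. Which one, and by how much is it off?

Distance(U, J) = 24.4 — off by 3.50.

G = (0.00, 0.00) ✓; GK at -67.20° ✓; |GK| = 30.80 ✓; ∠GKU = 45.80° ✓; |KU| = 34.30 ✓; ∠(KU, UJ) = 90.00° ✓; |UJ| = 27.90 ✗.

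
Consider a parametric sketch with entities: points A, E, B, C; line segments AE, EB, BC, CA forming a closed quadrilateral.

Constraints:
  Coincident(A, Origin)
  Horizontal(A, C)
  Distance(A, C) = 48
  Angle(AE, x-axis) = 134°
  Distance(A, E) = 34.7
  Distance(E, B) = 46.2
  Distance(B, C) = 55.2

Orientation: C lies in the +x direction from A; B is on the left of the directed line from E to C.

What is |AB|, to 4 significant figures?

48.88

Checks: |EB| = 46.20 ✓; |BC| = 55.20 ✓.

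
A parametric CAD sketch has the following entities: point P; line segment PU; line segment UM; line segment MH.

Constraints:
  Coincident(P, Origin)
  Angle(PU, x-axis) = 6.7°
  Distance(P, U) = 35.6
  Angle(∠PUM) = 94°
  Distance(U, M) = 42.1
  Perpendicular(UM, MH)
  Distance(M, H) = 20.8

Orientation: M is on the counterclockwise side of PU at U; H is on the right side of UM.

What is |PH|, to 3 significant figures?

71.8

P is at the origin; PU runs at 6.7° with length 35.6, so U = 35.6·(cos 6.7°, sin 6.7°) = (35.4, 4.15). ∠PUM = 94.0°, so UM runs at 6.7° + (180° − 94.0°) = 92.7° from the x-axis; with |UM| = 42.1, M = U + 42.1·(cos 92.7°, sin 92.7°) = (33.4, 46.2). UM is perpendicular to MH; with |MH| = 20.8 on the right of UM, H = M + 20.8·(0.999, 0.0471) = (54.2, 47.2). Then |PH| = |H − P| = 71.8.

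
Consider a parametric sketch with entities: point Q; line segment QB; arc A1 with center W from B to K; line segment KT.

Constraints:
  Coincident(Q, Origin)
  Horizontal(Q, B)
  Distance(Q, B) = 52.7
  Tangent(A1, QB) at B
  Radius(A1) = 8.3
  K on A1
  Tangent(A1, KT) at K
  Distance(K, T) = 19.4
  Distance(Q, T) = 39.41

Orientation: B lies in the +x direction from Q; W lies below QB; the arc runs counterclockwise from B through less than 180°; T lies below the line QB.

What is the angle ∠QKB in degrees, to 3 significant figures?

149°

Q is at the origin; QB is horizontal with |QB| = 52.7 and B on the +x side, so B = (52.7, 0.00). Tangency of A1 to QB means the radius WB is perpendicular to QB, so W = B + (0, -8.3) = (52.7, -8.30). Since WK ⟂ KT (tangency), |WT| = √(8.3² + 19.4²) = 21.1 regardless of where K sits on A1. So T lies on both circle(Q, 39.41) and circle(W, 21.1); the below-QB intersection is T = (34.5, -19.0). K is the foot of the tangent from T: K = (46.0, -3.38).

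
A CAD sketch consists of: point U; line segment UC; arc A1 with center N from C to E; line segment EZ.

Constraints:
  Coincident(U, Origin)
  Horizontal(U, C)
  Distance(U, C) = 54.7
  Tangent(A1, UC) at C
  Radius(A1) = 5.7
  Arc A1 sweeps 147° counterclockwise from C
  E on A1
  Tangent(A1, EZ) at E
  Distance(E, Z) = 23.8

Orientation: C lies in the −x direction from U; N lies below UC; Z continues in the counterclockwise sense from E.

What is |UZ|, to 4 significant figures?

44.52

U is at the origin; UC is horizontal with |UC| = 54.7 and C on the −x side, so C = (-54.70, 0.000). Since A1 is tangent to UC there, NC ⟂ UC, so N = C + (0, -5.7) = (-54.70, -5.700). On A1, C sits at bearing 90° from N; a 147° counterclockwise sweep puts E at bearing 237°, so E = N + 5.7·(cos 237°, sin 237°) = (-57.80, -10.48). Tangency of A1 to EZ means the radius NE is perpendicular to EZ, so EZ runs along (−sin 237°, cos 237°); with |EZ| = 23.8, Z = (-37.84, -23.44). Then |UZ| = |Z − U| = 44.52.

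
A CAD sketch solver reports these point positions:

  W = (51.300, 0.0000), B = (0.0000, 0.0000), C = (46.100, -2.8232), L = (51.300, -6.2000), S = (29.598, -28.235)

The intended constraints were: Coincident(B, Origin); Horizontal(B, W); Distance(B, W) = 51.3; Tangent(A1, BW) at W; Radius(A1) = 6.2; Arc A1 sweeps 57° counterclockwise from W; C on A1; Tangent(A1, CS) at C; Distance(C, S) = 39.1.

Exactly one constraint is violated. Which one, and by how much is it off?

Distance(C, S) = 39.1 — off by 8.80.

B = (0.00, 0.00) ✓; B.y = 0.00, W.y = 0.00 ✓; |BW| = 51.30 ✓; ∠(LW, WB) = 90.00° ✓; |LW| = 6.200 ✓; bearing(L→C) − bearing(L→W) = 57.00° ✓; |LC| = 6.200 ✓; ∠(LC, CS) = 90.00° ✓; |CS| = 30.30 ✗.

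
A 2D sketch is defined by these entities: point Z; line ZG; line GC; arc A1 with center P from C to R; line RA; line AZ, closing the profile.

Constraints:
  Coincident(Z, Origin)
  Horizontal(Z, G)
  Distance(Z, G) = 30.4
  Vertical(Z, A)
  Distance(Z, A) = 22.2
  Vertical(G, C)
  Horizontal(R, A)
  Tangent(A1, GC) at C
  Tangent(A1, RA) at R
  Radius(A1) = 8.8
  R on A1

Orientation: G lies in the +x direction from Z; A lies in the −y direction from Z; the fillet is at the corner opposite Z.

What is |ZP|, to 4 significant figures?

25.42

Z is at the origin; Z and G share the same y with |ZG| = 30.4 and G on the +x side, so G = (30.40, 0.000). ZA is vertical with |ZA| = 22.2 and A on the −y side, so A = (0.000, -22.20). The virtual corner opposite Z is at (30.40, -22.20). Since A1 is tangent to GC there, PC ⟂ GC and tangency of A1 to RA means the radius PR is perpendicular to RA, with radius 8.8, so the center P sits 8.8 in from both sides at P = (21.60, -13.40). Then |ZP| = |P − Z| = 25.42.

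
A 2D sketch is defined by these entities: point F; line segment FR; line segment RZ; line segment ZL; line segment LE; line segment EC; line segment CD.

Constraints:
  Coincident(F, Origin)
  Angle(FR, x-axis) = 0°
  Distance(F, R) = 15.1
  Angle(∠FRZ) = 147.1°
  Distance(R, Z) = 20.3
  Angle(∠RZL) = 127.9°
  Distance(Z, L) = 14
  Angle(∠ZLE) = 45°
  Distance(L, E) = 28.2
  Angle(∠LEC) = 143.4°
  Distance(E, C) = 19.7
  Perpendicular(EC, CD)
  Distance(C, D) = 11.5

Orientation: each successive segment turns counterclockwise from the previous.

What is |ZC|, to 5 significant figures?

34.166

∠ZLE = 45.0° gives LE at -140.00° from the x-axis; with |LE| = 28.2, E = (11.762, 6.8466). ∠LEC = 143.4° gives EC at -103.40° from the x-axis; with |EC| = 19.7, C = (7.1966, -12.317). Then |ZC| = |C − Z| = 34.166.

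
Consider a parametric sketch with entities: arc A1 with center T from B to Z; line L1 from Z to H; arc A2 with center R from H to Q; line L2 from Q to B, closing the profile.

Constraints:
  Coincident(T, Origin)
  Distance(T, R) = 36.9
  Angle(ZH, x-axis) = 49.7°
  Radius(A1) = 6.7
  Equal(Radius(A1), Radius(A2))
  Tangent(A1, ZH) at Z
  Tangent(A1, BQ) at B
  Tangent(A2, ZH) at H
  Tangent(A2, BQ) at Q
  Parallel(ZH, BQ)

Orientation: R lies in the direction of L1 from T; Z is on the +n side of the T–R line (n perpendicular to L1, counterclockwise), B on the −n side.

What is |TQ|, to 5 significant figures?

37.503

The slot axis is L1's direction at 49.7°, so u = (cos 49.7°, sin 49.7°) = (0.64679, 0.76267) and n = (−sin 49.7°, cos 49.7°) = (-0.76267, 0.64679). T is at the origin and R lies 36.9 along u from T, so R = 36.9·u = (23.867, 28.142). Tangency of A1 to both parallel lines with radius 6.7 puts Z and B at T ± 6.7·n: Z = (-5.1099, 4.3335), B = (5.1099, -4.3335). Equal radii place H and Q the same way about R: H = R + 6.7·n = (18.757, 32.476), Q = R − 6.7·n = (28.976, 23.809). Then |TQ| = |Q − T| = 37.503.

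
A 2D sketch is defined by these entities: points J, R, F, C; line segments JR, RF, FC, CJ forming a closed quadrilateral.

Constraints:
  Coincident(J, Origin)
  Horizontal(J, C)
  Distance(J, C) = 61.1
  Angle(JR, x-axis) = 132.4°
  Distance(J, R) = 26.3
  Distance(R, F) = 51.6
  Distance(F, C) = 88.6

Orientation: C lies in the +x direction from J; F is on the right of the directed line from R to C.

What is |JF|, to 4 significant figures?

38.59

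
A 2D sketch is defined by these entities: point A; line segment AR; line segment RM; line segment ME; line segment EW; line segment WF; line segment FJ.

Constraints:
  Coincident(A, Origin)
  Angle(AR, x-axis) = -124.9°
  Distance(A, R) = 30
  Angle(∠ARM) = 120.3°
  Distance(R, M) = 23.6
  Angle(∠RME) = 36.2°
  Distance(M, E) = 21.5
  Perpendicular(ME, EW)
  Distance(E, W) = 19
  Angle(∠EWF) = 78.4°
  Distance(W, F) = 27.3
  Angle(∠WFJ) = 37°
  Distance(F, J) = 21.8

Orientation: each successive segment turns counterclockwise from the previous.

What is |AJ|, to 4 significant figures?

32.18

A is at the origin; AR runs at -124.9° with length 30.0, so R = (-17.16, -24.60). ∠ARM = 120.3° gives RM at -65.20° from the x-axis; with |RM| = 23.6, M = (-7.265, -46.03). ∠RME = 36.2° gives ME at 78.60° from the x-axis; with |ME| = 21.5, E = (-3.016, -24.95). ME ⟂ EW, so EW runs at 168.6°; with |EW| = 19.0, W = (-21.64, -21.20). ∠EWF = 78.4° gives WF at -89.80° from the x-axis; with |WF| = 27.3, F = (-21.55, -48.50). ∠WFJ = 37.0° gives FJ at 53.20° from the x-axis; with |FJ| = 21.8, J = (-8.487, -31.04). Then |AJ| = |J − A| = 32.18.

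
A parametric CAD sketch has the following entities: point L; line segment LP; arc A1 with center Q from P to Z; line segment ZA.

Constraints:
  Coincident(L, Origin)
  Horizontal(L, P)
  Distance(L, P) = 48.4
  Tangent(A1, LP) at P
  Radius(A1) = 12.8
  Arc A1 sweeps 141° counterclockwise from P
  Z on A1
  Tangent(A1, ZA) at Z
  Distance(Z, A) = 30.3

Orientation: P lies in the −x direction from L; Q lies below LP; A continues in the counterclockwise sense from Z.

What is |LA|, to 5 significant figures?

53.212

L is at the origin; L and P share the same y with |LP| = 48.4 and P on the −x side, so P = (-48.400, 0.0000). Since A1 is tangent to LP there, QP ⟂ LP, so Q = P + (0, -12.8) = (-48.400, -12.800). On A1, P sits at bearing 90° from Q; a 141° counterclockwise sweep puts Z at bearing 231°, so Z = Q + 12.8·(cos 231°, sin 231°) = (-56.455, -22.747). A1 meets ZA tangentially, so QZ is at right angles to ZA, so ZA runs along (−sin 231°, cos 231°); with |ZA| = 30.3, A = (-32.908, -41.816). Then |LA| = |A − L| = 53.212.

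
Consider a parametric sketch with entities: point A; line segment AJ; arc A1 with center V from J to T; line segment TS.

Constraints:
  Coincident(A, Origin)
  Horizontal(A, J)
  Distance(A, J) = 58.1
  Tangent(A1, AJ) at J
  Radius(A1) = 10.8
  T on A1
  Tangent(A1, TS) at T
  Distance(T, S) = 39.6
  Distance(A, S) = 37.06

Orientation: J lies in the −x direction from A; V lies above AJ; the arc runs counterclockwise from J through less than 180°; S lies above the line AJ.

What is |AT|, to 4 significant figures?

50.81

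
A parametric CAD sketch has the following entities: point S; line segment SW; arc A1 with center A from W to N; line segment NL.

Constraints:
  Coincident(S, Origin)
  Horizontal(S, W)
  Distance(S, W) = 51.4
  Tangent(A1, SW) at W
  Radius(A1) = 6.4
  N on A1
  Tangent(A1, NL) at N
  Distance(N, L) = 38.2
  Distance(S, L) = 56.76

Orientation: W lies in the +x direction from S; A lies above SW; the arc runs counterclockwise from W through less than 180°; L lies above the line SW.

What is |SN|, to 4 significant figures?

57.73

S is at the origin; SW is horizontal with |SW| = 51.4 and W on the +x side, so W = (51.40, 0.000). The tangent condition forces AW to be normal to SW, so A = W + (0, 6.4) = (51.40, 6.400). Since AN ⟂ NL (tangency), |AL| = √(6.4² + 38.2²) = 38.73 regardless of where N sits on A1. So L lies on both circle(S, 56.76) and circle(A, 38.73); the above-SW intersection is L = (37.54, 42.57). N is the foot of the tangent from L: N = (56.92, 9.646).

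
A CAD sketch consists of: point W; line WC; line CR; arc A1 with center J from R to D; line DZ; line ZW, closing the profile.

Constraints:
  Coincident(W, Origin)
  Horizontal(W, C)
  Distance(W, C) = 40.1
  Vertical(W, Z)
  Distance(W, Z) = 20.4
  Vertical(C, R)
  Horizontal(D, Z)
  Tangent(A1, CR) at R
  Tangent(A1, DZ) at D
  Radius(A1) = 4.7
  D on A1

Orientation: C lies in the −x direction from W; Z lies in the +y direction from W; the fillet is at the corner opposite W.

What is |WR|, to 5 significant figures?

43.064

W is at the origin; WC is horizontal with |WC| = 40.1 and C on the −x side, so C = (-40.100, 0.0000). W and Z share the same x with |WZ| = 20.4 and Z on the +y side, so Z = (0.0000, 20.400). The virtual corner opposite W is at (-40.100, 20.400). The tangent condition forces JR to be normal to CR and since A1 is tangent to DZ there, JD ⟂ DZ, with radius 4.7, so the center J sits 4.7 in from both sides at J = (-35.400, 15.700). That places the tangent points at R = (-40.100, 15.700) on CR and D = (-35.400, 20.400) on DZ. Then |WR| = |R − W| = 43.064.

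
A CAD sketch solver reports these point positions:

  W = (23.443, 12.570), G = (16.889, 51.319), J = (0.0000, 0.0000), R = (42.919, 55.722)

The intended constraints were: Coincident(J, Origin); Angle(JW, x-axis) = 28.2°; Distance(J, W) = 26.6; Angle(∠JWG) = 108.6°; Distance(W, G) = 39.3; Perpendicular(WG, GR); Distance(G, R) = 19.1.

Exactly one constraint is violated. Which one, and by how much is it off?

Distance(G, R) = 19.1 — off by 7.30.

J = (0.00, 0.00) ✓; JW at 28.20° ✓; |JW| = 26.60 ✓; ∠JWG = 108.6° ✓; |WG| = 39.30 ✓; ∠(WG, GR) = 90.00° ✓; |GR| = 26.40 ✗.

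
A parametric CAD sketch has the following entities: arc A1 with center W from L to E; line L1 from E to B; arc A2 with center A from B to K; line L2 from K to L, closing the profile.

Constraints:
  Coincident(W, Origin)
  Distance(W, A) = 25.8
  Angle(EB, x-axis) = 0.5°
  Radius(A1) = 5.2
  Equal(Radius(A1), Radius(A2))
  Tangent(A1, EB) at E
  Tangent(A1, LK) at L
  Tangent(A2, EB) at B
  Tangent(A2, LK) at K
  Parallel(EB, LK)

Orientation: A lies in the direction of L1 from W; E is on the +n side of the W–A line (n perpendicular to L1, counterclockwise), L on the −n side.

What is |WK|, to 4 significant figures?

26.32

Tangency of A1 to both parallel lines with radius 5.2 puts E and L at W ± 5.2·n: E = (-0.04538, 5.200), L = (0.04538, -5.200). Equal radii place B and K the same way about A: B = A + 5.2·n = (25.75, 5.425), K = A − 5.2·n = (25.84, -4.975). Then |WK| = |K − W| = 26.32.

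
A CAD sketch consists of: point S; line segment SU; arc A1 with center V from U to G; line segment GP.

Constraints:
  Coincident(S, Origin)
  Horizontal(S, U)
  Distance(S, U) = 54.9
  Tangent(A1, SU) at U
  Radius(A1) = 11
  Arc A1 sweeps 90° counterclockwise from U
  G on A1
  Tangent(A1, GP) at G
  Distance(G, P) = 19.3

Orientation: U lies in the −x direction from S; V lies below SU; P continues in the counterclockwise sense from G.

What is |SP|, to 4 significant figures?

72.53

S is at the origin; S and U share the same y with |SU| = 54.9 and U on the −x side, so U = (-54.90, 0.000). A1 meets SU tangentially, so VU is at right angles to SU, so V = U + (0, -11) = (-54.90, -11.00). On A1, U sits at bearing 90° from V; a 90° counterclockwise sweep puts G at bearing 180°, so G = V + 11.0·(cos 180°, sin 180°) = (-65.90, -11.00). Tangency of A1 to GP means the radius VG is perpendicular to GP, so GP runs along (−sin 180°, cos 180°); with |GP| = 19.3, P = (-65.90, -30.30). Then |SP| = |P − S| = 72.53.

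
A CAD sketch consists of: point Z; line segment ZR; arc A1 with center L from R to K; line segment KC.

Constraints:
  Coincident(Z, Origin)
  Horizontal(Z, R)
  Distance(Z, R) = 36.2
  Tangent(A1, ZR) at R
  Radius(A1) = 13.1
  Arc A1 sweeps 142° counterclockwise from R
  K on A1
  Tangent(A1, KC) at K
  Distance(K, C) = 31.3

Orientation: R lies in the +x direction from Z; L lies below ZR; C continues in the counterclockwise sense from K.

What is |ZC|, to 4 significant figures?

67.90

Z is at the origin; ZR is horizontal with |ZR| = 36.2 and R on the +x side, so R = (36.20, 0.000). The tangent condition forces LR to be normal to ZR, so L = R + (0, -13.1) = (36.20, -13.10). On A1, R sits at bearing 90° from L; a 142° counterclockwise sweep puts K at bearing 232°, so K = L + 13.1·(cos 232°, sin 232°) = (28.13, -23.42). Tangency of A1 to KC means the radius LK is perpendicular to KC, so KC runs along (−sin 232°, cos 232°); with |KC| = 31.3, C = (52.80, -42.69). Then |ZC| = |C − Z| = 67.90.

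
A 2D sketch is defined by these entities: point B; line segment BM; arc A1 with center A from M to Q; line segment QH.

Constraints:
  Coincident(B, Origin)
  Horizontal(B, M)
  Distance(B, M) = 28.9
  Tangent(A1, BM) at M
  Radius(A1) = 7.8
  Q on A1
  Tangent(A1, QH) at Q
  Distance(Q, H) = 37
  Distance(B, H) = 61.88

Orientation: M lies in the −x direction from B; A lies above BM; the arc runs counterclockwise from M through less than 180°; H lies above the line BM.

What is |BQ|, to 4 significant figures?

26.06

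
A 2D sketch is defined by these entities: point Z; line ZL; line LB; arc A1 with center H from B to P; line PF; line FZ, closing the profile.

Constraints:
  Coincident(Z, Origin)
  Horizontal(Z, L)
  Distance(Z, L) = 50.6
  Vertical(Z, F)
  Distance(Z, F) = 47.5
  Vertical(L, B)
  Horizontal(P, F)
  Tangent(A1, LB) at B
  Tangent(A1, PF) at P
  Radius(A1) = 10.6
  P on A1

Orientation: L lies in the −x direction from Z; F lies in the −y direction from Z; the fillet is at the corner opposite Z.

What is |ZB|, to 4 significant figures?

62.63

Z is at the origin; Z and L share the same y with |ZL| = 50.6 and L on the −x side, so L = (-50.60, 0.000). Z and F share the same x with |ZF| = 47.5 and F on the −y side, so F = (0.000, -47.50). The virtual corner opposite Z is at (-50.60, -47.50). Since A1 is tangent to LB there, HB ⟂ LB and since A1 is tangent to PF there, HP ⟂ PF, with radius 10.6, so the center H sits 10.6 in from both sides at H = (-40.00, -36.90). That places the tangent points at B = (-50.60, -36.90) on LB and P = (-40.00, -47.50) on PF. Then |ZB| = |B − Z| = 62.63.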